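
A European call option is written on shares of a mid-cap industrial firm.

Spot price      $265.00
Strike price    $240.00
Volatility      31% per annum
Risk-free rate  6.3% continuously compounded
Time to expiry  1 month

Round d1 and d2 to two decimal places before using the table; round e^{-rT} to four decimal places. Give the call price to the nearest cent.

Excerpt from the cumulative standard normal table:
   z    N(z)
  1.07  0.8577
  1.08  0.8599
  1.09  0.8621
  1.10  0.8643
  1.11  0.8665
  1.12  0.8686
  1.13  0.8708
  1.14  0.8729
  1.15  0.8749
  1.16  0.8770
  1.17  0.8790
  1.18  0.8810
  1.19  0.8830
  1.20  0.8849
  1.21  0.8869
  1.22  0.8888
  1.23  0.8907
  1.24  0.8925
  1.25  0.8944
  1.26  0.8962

$27.65

σ√T = 0.31 × 0.2887 = 0.0895
d₁ = [ln(265/240) + (0.063 + ½·0.31²)·0.08333] / (σ√T) = (0.0991 + 0.0093) / 0.0895 = 1.2107 → 1.21
d₂ = 1.2107 − 0.0895 = 1.1212 → 1.12
e^(−rT) = e^(−0.063·0.08333) = 0.9948
C = 265·N(1.21) − 240·0.9948·N(1.12) = 265·0.8869 − 240·0.9948·0.8686 = 235.0285 − 207.3800 = 27.6485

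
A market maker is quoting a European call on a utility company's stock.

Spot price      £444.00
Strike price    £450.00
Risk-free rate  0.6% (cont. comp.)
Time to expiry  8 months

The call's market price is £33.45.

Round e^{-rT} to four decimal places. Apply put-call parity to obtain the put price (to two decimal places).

£37.65

e^(−rT) = e^(−0.006·0.6667) = 0.9960
Put-call parity: C − P = S − K·e^(−rT) = 444 − 450·0.9960 = 444 − 448.2000 = -4.2000
P = C − (C − P) = 33.45 − (-4.2000) = 37.6500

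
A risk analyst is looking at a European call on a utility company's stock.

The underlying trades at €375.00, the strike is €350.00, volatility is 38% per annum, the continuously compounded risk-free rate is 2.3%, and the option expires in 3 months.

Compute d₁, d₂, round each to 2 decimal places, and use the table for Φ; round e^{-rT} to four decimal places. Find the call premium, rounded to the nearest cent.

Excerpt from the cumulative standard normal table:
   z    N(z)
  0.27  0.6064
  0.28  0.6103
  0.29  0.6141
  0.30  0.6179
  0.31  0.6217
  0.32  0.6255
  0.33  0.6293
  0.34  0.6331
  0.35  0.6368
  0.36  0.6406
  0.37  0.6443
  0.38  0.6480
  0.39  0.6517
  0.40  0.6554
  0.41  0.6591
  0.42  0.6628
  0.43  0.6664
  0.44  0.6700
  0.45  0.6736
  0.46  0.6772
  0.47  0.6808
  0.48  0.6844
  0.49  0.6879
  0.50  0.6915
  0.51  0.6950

€42.93

σ√T = 0.38 × 0.5000 = 0.1900
d₁ = [ln(375/350) + (0.023 + 0.38²/2)·0.25] / 0.1900 = [0.0690 + 0.0238] / 0.1900 = 0.4884 ⇒ 0.49
d₂ = d₁ − σ√T = 0.4884 − 0.1900 = 0.2984 ⇒ 0.30
exp(−rT) = exp(−0.023·0.25) = 0.9943
N(d₁) = N(0.49) = 0.6879;  N(d₂) = N(0.30) = 0.6179
C = 375·0.6879 − 350·0.9943·0.6179 = 257.9625 − 215.0323 = 42.9302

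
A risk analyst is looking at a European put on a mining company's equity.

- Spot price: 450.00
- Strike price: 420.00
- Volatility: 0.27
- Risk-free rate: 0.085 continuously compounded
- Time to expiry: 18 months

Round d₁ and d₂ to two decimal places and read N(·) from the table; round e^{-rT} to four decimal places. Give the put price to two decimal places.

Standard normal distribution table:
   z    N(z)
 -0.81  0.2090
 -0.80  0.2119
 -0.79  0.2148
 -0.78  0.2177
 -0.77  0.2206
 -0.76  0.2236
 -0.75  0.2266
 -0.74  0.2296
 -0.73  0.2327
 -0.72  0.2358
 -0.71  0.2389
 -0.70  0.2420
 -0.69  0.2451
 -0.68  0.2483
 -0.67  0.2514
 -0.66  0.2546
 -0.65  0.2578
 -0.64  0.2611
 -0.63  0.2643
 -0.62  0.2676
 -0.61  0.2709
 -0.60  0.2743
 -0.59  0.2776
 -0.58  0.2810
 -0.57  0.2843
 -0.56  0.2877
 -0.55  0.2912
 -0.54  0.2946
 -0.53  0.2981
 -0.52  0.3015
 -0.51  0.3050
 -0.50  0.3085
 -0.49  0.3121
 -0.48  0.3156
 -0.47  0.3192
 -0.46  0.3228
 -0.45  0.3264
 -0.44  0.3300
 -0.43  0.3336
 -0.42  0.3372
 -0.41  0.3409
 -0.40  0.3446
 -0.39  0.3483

22.72

σ√T = 0.27·√1.5 = 0.3307
ln(S/K) + (r + σ²/2)T = ln(450/420) + (0.085 + 0.27²/2)·1.5 = 0.0690 + 0.1822 = 0.2512
d₁ = 0.2512 / 0.3307 = 0.7595 ⇒ 0.76
d₂ = d₁ − σ√T = 0.7595 − 0.3307 = 0.4289 ⇒ 0.43
e^(−rT) = e^(−0.085·1.5) = 0.8803
N(−d₂) = N(-0.43) = 0.3336;  N(−d₁) = N(-0.76) = 0.2236
P = 420·0.8803·0.3336 − 450·0.2236 = 123.3406 − 100.6200 = 22.7206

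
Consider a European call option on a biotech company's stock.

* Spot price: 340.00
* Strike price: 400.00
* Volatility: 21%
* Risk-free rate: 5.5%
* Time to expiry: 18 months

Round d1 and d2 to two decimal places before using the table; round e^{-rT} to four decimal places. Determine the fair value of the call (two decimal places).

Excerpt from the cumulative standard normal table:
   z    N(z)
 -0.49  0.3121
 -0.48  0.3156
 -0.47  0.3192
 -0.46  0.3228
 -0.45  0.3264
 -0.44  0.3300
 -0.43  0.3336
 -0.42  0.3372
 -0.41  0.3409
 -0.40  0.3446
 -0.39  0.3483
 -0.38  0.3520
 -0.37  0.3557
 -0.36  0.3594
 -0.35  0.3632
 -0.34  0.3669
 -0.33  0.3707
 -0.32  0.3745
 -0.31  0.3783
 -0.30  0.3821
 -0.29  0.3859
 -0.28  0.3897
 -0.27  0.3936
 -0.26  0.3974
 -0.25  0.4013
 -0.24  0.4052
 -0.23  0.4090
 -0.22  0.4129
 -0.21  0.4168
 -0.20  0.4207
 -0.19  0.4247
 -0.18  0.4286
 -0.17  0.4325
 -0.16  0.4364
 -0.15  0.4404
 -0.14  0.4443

24.18

T = 1.5;  σ√T = 0.2572
d₁ = [ln(340/400) + (0.055 + 0.21²/2)·1.5] / 0.2572 = [-0.1625 + 0.1156] / 0.2572 = -0.1825 → -0.18
d₂ = d₁ − σ√T = -0.1825 − 0.2572 = -0.4397 → -0.44
exp(−rT) = exp(−0.055·1.5) = 0.9208
N(d₁) = N(-0.18) = 0.4286;  N(d₂) = N(-0.44) = 0.3300
C = 340·0.4286 − 400·0.9208·0.3300 = 145.7240 − 121.5456 = 24.1784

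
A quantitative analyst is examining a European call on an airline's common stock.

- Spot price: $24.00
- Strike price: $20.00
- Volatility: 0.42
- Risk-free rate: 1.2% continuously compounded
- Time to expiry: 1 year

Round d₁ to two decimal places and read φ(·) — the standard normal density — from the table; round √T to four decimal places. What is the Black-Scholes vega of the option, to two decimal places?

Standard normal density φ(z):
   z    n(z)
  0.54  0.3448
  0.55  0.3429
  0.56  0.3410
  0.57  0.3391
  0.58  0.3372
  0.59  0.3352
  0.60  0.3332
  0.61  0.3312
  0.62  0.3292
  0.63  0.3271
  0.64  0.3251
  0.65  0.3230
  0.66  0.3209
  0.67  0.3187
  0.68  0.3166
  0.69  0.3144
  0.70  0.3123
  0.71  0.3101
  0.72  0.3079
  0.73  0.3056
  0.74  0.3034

7.65

T = 1;  σ√T = 0.4200
d₁ = [ln(24/20) + (0.012 + 0.42²/2)·1] / 0.4200 = [0.1823 + 0.1002] / 0.4200 = 0.6727 ⇒ 0.67
√T = √1 = 1.0000
φ(d₁) = φ(0.67) = 0.3187
vega = S·φ(d₁)·√T = 24·0.3187·1.0000 = 7.6488
(Vega is the same for a European call and put with the same parameters.)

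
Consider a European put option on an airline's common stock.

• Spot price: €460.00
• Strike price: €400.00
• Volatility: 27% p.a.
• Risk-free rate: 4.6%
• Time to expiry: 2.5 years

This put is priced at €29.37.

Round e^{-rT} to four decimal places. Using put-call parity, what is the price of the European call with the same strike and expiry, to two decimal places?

exp(−rT) = exp(−0.046·2.5) = 0.8914
Put-call parity: C − P = S − K·e^(−rT) = 460 − 400·0.8914 = 460 − 356.5600 = 103.4400
C = P + (C − P) = 29.37 + (103.4400) = 132.8100

€132.81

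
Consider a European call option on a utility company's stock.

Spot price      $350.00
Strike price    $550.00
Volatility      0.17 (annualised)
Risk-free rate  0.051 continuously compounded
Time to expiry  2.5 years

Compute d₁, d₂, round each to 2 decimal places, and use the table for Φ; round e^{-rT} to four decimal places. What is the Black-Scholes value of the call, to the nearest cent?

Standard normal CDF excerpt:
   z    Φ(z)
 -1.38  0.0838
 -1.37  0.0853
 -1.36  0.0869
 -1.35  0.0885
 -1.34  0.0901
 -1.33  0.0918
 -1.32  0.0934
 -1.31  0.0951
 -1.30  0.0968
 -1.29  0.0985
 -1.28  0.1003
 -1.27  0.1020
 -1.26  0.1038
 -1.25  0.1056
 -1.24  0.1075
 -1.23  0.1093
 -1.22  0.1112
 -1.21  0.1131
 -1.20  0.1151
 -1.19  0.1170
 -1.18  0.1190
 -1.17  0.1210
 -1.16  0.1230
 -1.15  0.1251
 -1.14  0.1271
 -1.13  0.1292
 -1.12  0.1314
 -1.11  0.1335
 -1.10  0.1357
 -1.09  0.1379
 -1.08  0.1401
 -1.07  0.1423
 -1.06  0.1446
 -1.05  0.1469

$6.18

σ√T = 0.17 × 1.5811 = 0.2688
ln(S/K) + (r + σ²/2)T = ln(350/550) + (0.051 + 0.17²/2)·2.5 = -0.4520 + 0.1636 = -0.2884
d₁ = -0.2884 / 0.2688 = -1.0728 → -1.07
d₂ = d₁ − σ√T = -1.0728 − 0.2688 = -1.3416 → -1.34
exp(−rT) = exp(−0.051·2.5) = 0.8803
C = 350·N(-1.07) − 550·0.8803·N(-1.34) = 350·0.1423 − 550·0.8803·0.0901 = 49.8050 − 43.6233 = 6.1817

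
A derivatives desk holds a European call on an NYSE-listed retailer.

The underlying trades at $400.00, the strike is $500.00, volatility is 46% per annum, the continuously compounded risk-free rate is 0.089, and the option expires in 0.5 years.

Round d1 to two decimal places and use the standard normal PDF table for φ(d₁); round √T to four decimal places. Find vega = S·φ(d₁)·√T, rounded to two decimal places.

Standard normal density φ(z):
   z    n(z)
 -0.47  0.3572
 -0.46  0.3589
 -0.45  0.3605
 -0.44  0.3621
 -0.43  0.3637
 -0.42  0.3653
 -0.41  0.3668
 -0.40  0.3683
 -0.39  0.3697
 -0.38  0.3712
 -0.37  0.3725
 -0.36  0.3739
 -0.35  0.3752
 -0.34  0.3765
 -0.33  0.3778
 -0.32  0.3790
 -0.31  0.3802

T = 0.5;  σ√T = 0.3253
ln(S/K) + (r + σ²/2)T = ln(400/500) + (0.089 + 0.46²/2)·0.5 = -0.2231 + 0.0974 = -0.1257
d₁ = -0.1257 / 0.3253 = -0.3866 ≈ -0.39
√T = √0.5 = 0.7071
φ(d₁) = φ(-0.39) = 0.3697
vega = S·φ(d₁)·√T = 400·0.3697·0.7071 = 104.5659
(The put has the same vega.)

104.57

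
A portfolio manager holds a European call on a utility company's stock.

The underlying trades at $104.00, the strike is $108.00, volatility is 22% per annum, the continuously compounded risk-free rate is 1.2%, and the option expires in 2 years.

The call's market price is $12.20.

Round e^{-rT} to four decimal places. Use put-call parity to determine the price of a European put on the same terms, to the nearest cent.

e^(−rT) = e^(−0.012·2) = 0.9763
Put-call parity: C − P = S − K·e^(−rT) = 104 − 108·0.9763 = 104 − 105.4404 = -1.4404
P = C − (C − P) = 12.20 − (-1.4404) = 13.6404

$13.64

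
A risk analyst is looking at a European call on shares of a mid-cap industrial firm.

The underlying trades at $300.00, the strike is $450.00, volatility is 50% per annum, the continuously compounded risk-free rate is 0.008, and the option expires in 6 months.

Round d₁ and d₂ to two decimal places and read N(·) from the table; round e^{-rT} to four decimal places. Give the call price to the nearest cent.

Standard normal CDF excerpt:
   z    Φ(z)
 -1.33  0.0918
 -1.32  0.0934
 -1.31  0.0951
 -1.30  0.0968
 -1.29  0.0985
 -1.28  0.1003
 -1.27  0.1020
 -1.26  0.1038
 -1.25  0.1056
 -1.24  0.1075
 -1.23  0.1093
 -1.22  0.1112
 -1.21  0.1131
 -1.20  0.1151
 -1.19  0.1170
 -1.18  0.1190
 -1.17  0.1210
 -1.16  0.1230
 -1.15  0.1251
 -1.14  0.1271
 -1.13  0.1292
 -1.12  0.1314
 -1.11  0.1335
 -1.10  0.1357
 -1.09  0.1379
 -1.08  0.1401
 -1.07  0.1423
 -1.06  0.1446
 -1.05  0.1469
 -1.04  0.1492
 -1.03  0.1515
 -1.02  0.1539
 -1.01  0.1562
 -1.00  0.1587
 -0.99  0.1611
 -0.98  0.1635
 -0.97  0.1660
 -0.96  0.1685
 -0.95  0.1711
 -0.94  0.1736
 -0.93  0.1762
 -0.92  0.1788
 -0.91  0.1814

σ√T = 0.5 × 0.7071 = 0.3536
ln(S/K) + (r + σ²/2)T = ln(300/450) + (0.008 + 0.5²/2)·0.5 = -0.4055 + 0.0665 = -0.3390
d₁ = -0.3390 / 0.3536 = -0.9587 ≈ -0.96
d₂ = d₁ − σ√T = -0.9587 − 0.3536 = -1.3123 ≈ -1.31
exp(−rT) = exp(−0.008·0.5) = 0.9960
C = 300·N(-0.96) − 450·0.9960·N(-1.31) = 300·0.1685 − 450·0.9960·0.0951 = 50.5500 − 42.6238 = 7.9262

$7.93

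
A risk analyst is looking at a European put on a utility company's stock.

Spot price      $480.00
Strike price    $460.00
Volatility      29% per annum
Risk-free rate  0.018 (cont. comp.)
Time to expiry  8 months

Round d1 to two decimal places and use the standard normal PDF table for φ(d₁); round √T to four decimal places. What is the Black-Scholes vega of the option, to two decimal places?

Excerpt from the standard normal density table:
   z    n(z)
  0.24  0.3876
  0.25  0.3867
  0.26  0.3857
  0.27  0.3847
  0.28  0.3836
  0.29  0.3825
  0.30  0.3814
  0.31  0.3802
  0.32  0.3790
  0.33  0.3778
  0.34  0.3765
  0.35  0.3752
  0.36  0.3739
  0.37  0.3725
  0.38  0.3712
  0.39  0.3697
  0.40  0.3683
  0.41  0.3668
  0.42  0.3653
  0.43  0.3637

147.05

σ√T = 0.29 × 0.8165 = 0.2368
ln(S/K) + (r + σ²/2)T = ln(480/460) + (0.018 + 0.29²/2)·0.6667 = 0.0426 + 0.0400 = 0.0826
d₁ = 0.0826 / 0.2368 = 0.3488 which rounds to 0.35
√T = √0.6667 = 0.8165
φ(d₁) = φ(0.35) = 0.3752
vega = S·φ(d₁)·√T = 480·0.3752·0.8165 = 147.0484
(Vega is the same for a European call and put with the same parameters.)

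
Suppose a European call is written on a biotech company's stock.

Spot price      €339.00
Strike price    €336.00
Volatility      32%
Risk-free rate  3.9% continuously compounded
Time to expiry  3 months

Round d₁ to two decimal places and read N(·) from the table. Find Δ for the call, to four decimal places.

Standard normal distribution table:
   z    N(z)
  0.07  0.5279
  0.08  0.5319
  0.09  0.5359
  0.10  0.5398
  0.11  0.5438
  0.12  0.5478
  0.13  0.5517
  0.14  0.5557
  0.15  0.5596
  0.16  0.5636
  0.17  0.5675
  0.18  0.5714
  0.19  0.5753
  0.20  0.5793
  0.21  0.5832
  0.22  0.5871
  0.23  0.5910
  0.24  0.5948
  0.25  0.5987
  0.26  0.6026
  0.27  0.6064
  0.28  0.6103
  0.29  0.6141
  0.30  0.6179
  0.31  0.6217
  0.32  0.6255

0.5793

σ√T = 0.32·√0.25 = 0.1600
ln(S/K) + (r + σ²/2)T = ln(339/336) + (0.039 + 0.32²/2)·0.25 = 0.0089 + 0.0226 = 0.0314
d₁ = 0.0314 / 0.1600 = 0.1965 ⇒ 0.20
N(d₁) = N(0.20) = 0.5793
Δ_call = N(d₁) = 0.5793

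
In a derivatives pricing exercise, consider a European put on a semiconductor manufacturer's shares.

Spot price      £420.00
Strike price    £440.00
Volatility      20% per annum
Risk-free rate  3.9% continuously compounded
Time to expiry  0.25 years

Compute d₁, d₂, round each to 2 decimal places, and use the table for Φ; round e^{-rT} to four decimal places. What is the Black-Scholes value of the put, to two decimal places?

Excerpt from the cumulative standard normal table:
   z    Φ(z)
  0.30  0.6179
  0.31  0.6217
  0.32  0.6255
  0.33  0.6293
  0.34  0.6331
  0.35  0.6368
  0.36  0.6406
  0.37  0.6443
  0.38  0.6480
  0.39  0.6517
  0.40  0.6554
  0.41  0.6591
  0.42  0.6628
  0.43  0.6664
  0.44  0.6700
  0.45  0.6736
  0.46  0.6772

σ√T = 0.2 × 0.5000 = 0.1000
ln(S/K) + (r + σ²/2)T = ln(420/440) + (0.039 + 0.2²/2)·0.25 = -0.0465 + 0.0148 = -0.0318
d₁ = -0.0318 / 0.1000 = -0.3177 → -0.32
d₂ = d₁ − σ√T = -0.3177 − 0.1000 = -0.4177 → -0.42
e^(−rT) = e^(−0.039·0.25) = 0.9903
N(−d₂) = N(0.42) = 0.6628;  N(−d₁) = N(0.32) = 0.6255
P = 440·0.9903·0.6628 − 420·0.6255 = 288.8032 − 262.7100 = 26.0932

£26.09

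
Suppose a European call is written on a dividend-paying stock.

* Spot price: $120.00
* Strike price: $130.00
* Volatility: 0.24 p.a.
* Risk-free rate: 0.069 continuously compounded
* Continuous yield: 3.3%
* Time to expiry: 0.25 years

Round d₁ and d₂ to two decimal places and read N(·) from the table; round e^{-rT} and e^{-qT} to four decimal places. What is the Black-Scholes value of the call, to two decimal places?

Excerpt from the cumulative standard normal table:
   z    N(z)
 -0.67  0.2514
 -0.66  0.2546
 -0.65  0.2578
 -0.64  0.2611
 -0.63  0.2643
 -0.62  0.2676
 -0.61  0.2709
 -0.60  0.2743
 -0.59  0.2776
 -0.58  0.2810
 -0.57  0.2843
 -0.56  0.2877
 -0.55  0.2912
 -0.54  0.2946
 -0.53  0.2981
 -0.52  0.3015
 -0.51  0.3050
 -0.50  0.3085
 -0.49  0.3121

$2.54

σ√T = 0.24 × 0.5000 = 0.1200
d₁ = [ln(120/130) + (0.069 − 0.033 + ½·0.24²)·0.25] / (σ√T) = (-0.0800 + 0.0162) / 0.1200 = -0.5320 ⇒ -0.53
d₂ = -0.5320 − 0.1200 = -0.6520 ⇒ -0.65
exp(−qT) = exp(−0.033·0.25) = 0.9918;  exp(−rT) = exp(−0.069·0.25) = 0.9829
C = 120·0.9918·N(-0.53) − 130·0.9829·N(-0.65) = 120·0.9918·0.2981 − 130·0.9829·0.2578 = 35.4787 − 32.9409 = 2.5378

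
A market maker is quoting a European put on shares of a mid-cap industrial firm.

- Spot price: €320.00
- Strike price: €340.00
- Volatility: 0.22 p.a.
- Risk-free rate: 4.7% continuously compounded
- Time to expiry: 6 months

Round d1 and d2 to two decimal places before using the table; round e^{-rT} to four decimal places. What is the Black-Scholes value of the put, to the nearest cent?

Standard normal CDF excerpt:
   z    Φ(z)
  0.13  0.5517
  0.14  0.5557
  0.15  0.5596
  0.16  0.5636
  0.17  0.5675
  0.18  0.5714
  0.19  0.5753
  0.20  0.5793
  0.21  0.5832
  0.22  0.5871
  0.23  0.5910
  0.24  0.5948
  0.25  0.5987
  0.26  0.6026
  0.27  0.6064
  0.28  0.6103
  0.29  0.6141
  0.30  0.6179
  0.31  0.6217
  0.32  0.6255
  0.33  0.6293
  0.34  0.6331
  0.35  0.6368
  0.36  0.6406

€27.38

σ√T = 0.22·√0.5 = 0.1556
d₁ = [ln(320/340) + (0.047 + ½·0.22²)·0.5] / (σ√T) = (-0.0606 + 0.0356) / 0.1556 = -0.1609 ≈ -0.16
d₂ = -0.1609 − 0.1556 = -0.3164 ≈ -0.32
exp(−rT) = exp(−0.047·0.5) = 0.9768
N(−d₂) = N(0.32) = 0.6255;  N(−d₁) = N(0.16) = 0.5636
P = 340·0.9768·0.6255 − 320·0.5636 = 207.7361 − 180.3520 = 27.3841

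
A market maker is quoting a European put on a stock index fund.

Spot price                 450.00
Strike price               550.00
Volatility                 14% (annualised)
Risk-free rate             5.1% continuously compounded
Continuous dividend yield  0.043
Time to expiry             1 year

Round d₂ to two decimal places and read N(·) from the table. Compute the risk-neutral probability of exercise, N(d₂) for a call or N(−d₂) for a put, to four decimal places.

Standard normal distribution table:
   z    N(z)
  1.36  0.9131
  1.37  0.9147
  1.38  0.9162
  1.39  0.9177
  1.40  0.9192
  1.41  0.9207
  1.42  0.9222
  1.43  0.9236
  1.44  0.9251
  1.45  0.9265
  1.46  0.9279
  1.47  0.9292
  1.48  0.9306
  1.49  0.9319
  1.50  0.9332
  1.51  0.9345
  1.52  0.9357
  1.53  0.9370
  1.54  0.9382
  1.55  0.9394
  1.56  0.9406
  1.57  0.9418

σ√T = 0.14·√1 = 0.1400
d₁ = [ln(450/550) + (0.051 − 0.043 + ½·0.14²)·1] / (σ√T) = (-0.2007 + 0.0178) / 0.1400 = -1.3062 ≈ -1.31
d₂ = -1.3062 − 0.1400 = -1.4462 ≈ -1.45
Risk-neutral Pr[S_T < K] = N(−d₂) = N(1.45) = 0.9265

0.9265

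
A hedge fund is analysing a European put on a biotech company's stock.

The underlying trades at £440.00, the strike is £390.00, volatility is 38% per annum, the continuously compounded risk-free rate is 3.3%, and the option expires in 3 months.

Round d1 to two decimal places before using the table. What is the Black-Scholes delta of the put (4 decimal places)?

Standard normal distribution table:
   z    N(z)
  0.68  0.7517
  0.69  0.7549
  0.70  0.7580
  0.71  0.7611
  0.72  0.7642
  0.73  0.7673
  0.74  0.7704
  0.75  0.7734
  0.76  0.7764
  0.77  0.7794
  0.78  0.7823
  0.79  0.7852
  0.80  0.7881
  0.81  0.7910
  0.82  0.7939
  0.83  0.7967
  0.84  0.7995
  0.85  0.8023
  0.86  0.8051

σ√T = 0.38 × 0.5000 = 0.1900
d₁ = [ln(440/390) + (0.033 + 0.38²/2)·0.25] / 0.1900 = [0.1206 + 0.0263] / 0.1900 = 0.7733 → 0.77
N(d₁) = N(0.77) = 0.7794
Δ_put = N(d₁) − 1 = 0.7794 − 1 = -0.2206

-0.2206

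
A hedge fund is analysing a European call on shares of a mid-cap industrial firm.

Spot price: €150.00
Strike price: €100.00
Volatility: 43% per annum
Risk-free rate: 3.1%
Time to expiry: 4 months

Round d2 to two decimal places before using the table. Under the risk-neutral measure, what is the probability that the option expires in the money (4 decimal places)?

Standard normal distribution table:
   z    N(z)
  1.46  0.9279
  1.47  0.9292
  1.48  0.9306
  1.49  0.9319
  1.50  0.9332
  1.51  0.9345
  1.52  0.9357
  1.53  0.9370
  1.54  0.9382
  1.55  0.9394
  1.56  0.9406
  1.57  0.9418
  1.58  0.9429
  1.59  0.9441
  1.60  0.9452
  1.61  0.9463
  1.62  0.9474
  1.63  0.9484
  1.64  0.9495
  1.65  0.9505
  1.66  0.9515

0.9394

σ√T = 0.43·√0.3333 = 0.2483
ln(S/K) + (r + σ²/2)T = ln(150/100) + (0.031 + 0.43²/2)·0.3333 = 0.4055 + 0.0411 = 0.4466
d₁ = 0.4466 / 0.2483 = 1.7990 which rounds to 1.80
d₂ = d₁ − σ√T = 1.7990 − 0.2483 = 1.5507 which rounds to 1.55
Pr(exercise) under Q = N(d₂) = 0.9394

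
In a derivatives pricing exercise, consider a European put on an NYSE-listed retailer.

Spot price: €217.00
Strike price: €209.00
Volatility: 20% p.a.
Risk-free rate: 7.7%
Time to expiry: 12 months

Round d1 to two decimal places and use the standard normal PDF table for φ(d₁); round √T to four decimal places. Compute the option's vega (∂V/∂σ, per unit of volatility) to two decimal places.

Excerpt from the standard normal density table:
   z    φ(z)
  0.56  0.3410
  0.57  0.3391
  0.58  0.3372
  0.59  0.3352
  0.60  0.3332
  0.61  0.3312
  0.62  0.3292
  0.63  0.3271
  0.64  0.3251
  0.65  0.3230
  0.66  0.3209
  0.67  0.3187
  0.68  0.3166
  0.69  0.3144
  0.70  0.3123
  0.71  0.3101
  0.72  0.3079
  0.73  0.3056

69.16

σ√T = 0.2·√1 = 0.2000
d₁ = [ln(217/209) + (0.077 + ½·0.2²)·1] / (σ√T) = (0.0376 + 0.0970) / 0.2000 = 0.6728 which rounds to 0.67
√T = √1 = 1.0000
φ(d₁) = φ(0.67) = 0.3187
vega = S·φ(d₁)·√T = 217·0.3187·1.0000 = 69.1579
(Vega is the same for a European call and put with the same parameters.)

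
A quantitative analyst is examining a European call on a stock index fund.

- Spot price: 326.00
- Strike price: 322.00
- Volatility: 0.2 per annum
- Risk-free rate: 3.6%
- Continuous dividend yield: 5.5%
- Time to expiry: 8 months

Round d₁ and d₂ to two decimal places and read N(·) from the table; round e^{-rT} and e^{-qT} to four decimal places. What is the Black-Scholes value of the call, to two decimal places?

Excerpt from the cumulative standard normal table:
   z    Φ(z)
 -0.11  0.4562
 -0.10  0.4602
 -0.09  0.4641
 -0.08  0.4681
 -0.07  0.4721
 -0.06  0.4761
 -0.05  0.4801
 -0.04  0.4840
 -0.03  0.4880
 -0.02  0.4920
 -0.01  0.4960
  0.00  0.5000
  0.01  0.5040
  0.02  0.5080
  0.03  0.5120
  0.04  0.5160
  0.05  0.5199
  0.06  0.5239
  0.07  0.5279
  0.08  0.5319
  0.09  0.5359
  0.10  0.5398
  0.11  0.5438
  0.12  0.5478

20.00

σ√T = 0.2·√0.6667 = 0.1633
d₁ = [ln(326/322) + (0.036 − 0.055 + 0.2²/2)·0.6667] / 0.1633 = [0.0123 + 0.0007] / 0.1633 = 0.0797 which rounds to 0.08
d₂ = d₁ − σ√T = 0.0797 − 0.1633 = -0.0836 which rounds to -0.08
exp(−qT) = exp(−0.055·0.6667) = 0.9640;  exp(−rT) = exp(−0.036·0.6667) = 0.9763
N(d₁) = N(0.08) = 0.5319;  N(d₂) = N(-0.08) = 0.4681
C = 326·0.9640·0.5319 − 322·0.9763·0.4681 = 167.1570 − 147.1559 = 20.0011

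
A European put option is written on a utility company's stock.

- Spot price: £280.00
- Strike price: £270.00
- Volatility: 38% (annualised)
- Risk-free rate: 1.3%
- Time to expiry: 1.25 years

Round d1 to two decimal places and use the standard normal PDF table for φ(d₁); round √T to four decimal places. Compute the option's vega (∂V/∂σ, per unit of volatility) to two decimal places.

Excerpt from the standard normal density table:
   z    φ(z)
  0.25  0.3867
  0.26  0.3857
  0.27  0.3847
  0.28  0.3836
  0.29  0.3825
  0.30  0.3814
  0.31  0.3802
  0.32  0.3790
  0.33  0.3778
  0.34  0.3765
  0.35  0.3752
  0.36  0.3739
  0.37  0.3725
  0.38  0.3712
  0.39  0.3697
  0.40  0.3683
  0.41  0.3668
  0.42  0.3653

σ√T = 0.38·√1.25 = 0.4249
ln(S/K) + (r + σ²/2)T = ln(280/270) + (0.013 + 0.38²/2)·1.25 = 0.0364 + 0.1065 = 0.1429
d₁ = 0.1429 / 0.4249 = 0.3363 → 0.34
√T = √1.25 = 1.1180
φ(d₁) = φ(0.34) = 0.3765
vega = S·φ(d₁)·√T = 280·0.3765·1.1180 = 117.8596
(Vega is the same for a European call and put with the same parameters.)

117.86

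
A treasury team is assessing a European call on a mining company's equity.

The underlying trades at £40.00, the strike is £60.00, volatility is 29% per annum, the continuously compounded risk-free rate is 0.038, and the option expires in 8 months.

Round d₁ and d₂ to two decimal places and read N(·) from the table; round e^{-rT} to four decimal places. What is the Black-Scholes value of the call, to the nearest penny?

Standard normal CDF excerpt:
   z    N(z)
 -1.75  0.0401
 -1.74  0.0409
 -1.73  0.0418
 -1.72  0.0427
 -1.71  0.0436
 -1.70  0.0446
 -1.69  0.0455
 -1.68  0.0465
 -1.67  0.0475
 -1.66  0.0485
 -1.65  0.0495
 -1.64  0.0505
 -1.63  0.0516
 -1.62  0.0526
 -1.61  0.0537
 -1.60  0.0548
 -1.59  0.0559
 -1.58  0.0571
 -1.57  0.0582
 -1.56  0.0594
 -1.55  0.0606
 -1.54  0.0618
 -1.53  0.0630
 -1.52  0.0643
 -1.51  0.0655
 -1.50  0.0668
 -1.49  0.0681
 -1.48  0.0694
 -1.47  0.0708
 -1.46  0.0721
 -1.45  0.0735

£0.23

σ√T = 0.29 × 0.8165 = 0.2368
ln(S/K) + (r + σ²/2)T = ln(40/60) + (0.038 + 0.29²/2)·0.6667 = -0.4055 + 0.0534 = -0.3521
d₁ = -0.3521 / 0.2368 = -1.4870 which rounds to -1.49
d₂ = d₁ − σ√T = -1.4870 − 0.2368 = -1.7238 which rounds to -1.72
exp(−rT) = exp(−0.038·0.6667) = 0.9750
N(d₁) = N(-1.49) = 0.0681;  N(d₂) = N(-1.72) = 0.0427
C = 40·0.0681 − 60·0.9750·0.0427 = 2.7240 − 2.4979 = 0.2260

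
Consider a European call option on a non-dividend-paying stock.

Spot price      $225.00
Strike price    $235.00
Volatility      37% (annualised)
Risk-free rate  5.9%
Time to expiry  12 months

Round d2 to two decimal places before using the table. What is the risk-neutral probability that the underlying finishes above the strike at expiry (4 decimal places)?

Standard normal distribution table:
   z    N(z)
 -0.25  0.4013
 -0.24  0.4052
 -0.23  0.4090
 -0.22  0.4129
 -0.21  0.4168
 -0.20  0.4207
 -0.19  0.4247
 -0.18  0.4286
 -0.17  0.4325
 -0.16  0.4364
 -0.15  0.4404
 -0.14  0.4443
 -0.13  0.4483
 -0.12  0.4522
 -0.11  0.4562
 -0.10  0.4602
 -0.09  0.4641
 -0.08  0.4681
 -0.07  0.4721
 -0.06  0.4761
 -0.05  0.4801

T = 1;  σ√T = 0.3700
d₁ = [ln(225/235) + (0.059 + ½·0.37²)·1] / (σ√T) = (-0.0435 + 0.1275) / 0.3700 = 0.2269 ≈ 0.23
d₂ = 0.2269 − 0.3700 = -0.1431 ≈ -0.14
Pr(exercise) under Q = N(d₂) = 0.4443

0.4443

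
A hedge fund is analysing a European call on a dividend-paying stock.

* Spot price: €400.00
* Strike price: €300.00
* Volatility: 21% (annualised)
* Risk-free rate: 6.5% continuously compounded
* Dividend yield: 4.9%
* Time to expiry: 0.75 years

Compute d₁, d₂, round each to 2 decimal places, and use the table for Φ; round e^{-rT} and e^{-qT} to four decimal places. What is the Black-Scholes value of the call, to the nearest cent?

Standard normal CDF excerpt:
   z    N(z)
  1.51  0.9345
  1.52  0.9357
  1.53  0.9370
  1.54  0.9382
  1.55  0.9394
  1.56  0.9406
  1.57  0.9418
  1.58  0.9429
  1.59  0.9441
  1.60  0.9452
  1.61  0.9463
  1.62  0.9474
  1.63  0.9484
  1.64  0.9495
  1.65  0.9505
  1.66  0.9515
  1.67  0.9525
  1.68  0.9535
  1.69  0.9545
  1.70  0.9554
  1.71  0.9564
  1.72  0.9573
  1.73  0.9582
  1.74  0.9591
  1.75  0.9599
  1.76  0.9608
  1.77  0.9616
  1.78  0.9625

€101.04

T = 0.75;  σ√T = 0.1819
d₁ = [ln(400/300) + (0.065 − 0.049 + 0.21²/2)·0.75] / 0.1819 = [0.2877 + 0.0285] / 0.1819 = 1.7388 ≈ 1.74
d₂ = d₁ − σ√T = 1.7388 − 0.1819 = 1.5569 ≈ 1.56
exp(−qT) = exp(−0.049·0.75) = 0.9639;  exp(−rT) = exp(−0.065·0.75) = 0.9524
N(d₁) = N(1.74) = 0.9591;  N(d₂) = N(1.56) = 0.9406
C = 400·0.9639·0.9591 − 300·0.9524·0.9406 = 369.7906 − 268.7482 = 101.0424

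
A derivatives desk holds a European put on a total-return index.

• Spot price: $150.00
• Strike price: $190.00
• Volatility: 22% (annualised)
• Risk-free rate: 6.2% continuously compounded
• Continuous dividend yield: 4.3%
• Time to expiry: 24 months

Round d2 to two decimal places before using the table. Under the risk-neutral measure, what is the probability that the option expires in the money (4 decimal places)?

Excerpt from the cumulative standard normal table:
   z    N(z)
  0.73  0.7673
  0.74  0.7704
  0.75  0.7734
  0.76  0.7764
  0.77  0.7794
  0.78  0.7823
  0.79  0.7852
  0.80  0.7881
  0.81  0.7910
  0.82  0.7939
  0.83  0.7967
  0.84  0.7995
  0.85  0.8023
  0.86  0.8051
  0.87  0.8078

0.7852

σ√T = 0.22·√2 = 0.3111
ln(S/K) + (r − q + σ²/2)T = ln(150/190) + (0.062 − 0.043 + 0.22²/2)·2 = -0.2364 + 0.0864 = -0.1500
d₁ = -0.1500 / 0.3111 = -0.4821 ≈ -0.48
d₂ = d₁ − σ√T = -0.4821 − 0.3111 = -0.7932 ≈ -0.79
Risk-neutral Pr[S_T < K] = N(−d₂) = N(0.79) = 0.7852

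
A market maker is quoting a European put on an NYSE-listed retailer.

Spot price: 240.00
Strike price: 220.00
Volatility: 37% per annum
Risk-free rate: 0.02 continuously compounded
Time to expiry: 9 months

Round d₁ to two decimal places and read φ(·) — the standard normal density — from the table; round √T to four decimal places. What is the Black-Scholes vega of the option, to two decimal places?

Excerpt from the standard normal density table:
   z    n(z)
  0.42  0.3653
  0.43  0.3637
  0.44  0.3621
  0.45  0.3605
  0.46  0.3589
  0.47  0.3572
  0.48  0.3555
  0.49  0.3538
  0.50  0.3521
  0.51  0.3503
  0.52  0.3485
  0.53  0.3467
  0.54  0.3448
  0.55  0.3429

σ√T = 0.37·√0.75 = 0.3204
d₁ = [ln(240/220) + (0.02 + ½·0.37²)·0.75] / (σ√T) = (0.0870 + 0.0663) / 0.3204 = 0.4786 ≈ 0.48
√T = √0.75 = 0.8660
φ(d₁) = φ(0.48) = 0.3555
vega = S·φ(d₁)·√T = 240·0.3555·0.8660 = 73.8871

73.89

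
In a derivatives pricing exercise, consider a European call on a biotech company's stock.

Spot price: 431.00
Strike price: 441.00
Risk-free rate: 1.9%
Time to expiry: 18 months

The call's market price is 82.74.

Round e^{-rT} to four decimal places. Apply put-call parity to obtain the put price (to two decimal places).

exp(−rT) = exp(−0.019·1.5) = 0.9719
Put-call parity: C − P = S − K·e^(−rT) = 431 − 441·0.9719 = 431 − 428.6079 = 2.3921
P = C − (C − P) = 82.74 − (2.3921) = 80.3479

80.35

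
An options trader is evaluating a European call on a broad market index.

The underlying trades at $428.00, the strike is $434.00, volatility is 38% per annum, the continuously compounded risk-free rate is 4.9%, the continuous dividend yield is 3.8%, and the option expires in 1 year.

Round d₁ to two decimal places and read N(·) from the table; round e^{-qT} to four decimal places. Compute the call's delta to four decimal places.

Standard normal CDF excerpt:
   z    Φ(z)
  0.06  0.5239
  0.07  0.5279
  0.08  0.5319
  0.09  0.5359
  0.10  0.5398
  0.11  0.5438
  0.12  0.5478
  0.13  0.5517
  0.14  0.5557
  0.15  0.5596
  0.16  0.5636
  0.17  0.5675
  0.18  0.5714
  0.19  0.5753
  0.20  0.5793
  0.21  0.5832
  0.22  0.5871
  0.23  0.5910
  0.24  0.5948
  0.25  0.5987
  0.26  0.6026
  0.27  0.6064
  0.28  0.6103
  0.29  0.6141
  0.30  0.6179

0.5501

σ√T = 0.38 × 1.0000 = 0.3800
ln(S/K) + (r − q + σ²/2)T = ln(428/434) + (0.049 − 0.038 + 0.38²/2)·1 = -0.0139 + 0.0832 = 0.0693
d₁ = 0.0693 / 0.3800 = 0.1823 → 0.18
N(d₁) = N(0.18) = 0.5714
Δ_call = e^(−qT)·N(d₁) = 0.9627·0.5714 = 0.5501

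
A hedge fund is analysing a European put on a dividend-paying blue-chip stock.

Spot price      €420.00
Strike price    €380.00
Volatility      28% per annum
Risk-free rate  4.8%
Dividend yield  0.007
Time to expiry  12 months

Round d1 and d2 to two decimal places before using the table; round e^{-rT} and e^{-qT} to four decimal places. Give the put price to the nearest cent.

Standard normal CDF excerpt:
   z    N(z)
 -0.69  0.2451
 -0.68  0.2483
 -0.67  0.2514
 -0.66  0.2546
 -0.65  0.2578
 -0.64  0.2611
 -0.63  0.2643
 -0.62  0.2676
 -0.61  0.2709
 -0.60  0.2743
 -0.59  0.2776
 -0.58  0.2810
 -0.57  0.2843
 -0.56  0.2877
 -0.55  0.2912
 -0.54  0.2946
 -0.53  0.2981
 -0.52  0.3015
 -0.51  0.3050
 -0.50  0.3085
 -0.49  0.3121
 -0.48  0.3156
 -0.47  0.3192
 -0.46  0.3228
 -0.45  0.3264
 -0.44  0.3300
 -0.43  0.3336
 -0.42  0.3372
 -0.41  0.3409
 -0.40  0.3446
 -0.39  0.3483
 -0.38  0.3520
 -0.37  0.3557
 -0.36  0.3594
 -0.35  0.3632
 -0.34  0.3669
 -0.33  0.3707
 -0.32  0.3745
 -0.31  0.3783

€21.27

σ√T = 0.28·√1 = 0.2800
d₁ = [ln(420/380) + (0.048 − 0.007 + ½·0.28²)·1] / (σ√T) = (0.1001 + 0.0802) / 0.2800 = 0.6439 ≈ 0.64
d₂ = 0.6439 − 0.2800 = 0.3639 ≈ 0.36
e^(−qT) = e^(−0.007·1) = 0.9930;  e^(−rT) = e^(−0.048·1) = 0.9531
N(−d₂) = N(-0.36) = 0.3594;  N(−d₁) = N(-0.64) = 0.2611
P = 380·0.9531·0.3594 − 420·0.9930·0.2611 = 130.1668 − 108.8944 = 21.2724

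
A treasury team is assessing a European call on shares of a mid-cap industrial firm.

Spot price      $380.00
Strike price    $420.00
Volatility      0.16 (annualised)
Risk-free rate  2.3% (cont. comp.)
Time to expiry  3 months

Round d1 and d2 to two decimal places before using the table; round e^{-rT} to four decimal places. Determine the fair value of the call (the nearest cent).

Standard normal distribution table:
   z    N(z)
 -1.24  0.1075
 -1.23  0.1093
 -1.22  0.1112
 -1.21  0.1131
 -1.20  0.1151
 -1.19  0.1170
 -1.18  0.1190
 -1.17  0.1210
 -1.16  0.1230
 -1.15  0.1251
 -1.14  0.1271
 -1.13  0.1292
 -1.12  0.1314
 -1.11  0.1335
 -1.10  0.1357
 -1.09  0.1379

$1.86

σ√T = 0.16·√0.25 = 0.0800
d₁ = [ln(380/420) + (0.023 + ½·0.16²)·0.25] / (σ√T) = (-0.1001 + 0.0089) / 0.0800 = -1.1392 which rounds to -1.14
d₂ = -1.1392 − 0.0800 = -1.2192 which rounds to -1.22
e^(−rT) = e^(−0.023·0.25) = 0.9943
N(d₁) = N(-1.14) = 0.1271;  N(d₂) = N(-1.22) = 0.1112
C = 380·0.1271 − 420·0.9943·0.1112 = 48.2980 − 46.4378 = 1.8602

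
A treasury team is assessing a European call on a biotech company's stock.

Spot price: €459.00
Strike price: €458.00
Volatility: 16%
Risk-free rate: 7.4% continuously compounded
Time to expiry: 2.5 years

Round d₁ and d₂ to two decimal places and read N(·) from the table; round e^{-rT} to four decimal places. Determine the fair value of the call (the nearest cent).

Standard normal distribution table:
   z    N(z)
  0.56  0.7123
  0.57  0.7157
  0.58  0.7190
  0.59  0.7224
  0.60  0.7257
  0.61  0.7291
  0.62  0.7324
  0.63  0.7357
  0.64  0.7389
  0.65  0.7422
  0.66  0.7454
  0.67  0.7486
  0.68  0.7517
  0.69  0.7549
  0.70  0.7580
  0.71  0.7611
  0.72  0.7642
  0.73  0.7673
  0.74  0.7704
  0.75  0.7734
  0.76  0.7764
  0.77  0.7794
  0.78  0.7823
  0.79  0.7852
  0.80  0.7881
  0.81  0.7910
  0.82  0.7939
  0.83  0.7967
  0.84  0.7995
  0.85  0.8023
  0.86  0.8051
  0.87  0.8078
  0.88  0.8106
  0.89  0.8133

σ√T = 0.16 × 1.5811 = 0.2530
d₁ = [ln(459/458) + (0.074 + ½·0.16²)·2.5] / (σ√T) = (0.0022 + 0.2170) / 0.2530 = 0.8664 ≈ 0.87
d₂ = 0.8664 − 0.2530 = 0.6134 ≈ 0.61
exp(−rT) = exp(−0.074·2.5) = 0.8311
C = 459·N(0.87) − 458·0.8311·N(0.61) = 459·0.8078 − 458·0.8311·0.7291 = 370.7802 − 277.5274 = 93.2528

€93.25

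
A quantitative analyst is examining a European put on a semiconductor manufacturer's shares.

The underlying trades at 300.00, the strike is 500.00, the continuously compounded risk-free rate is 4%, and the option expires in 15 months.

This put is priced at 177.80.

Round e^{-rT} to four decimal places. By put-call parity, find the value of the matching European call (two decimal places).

exp(−rT) = exp(−0.04·1.25) = 0.9512
Put-call parity: C − P = S − K·e^(−rT) = 300 − 500·0.9512 = 300 − 475.6000 = -175.6000
C = P + (C − P) = 177.80 + (-175.6000) = 2.2000

2.20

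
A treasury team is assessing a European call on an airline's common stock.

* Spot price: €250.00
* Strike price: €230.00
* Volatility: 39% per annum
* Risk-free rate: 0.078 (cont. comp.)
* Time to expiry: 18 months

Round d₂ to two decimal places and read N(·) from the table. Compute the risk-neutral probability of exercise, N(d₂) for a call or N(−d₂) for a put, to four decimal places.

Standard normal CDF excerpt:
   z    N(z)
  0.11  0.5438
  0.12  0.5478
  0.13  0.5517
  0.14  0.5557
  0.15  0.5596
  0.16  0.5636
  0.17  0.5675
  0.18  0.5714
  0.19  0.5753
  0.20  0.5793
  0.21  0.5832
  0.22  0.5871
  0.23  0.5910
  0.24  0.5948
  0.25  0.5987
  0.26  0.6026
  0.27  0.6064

T = 1.5;  σ√T = 0.4777
d₁ = [ln(250/230) + (0.078 + 0.39²/2)·1.5] / 0.4777 = [0.0834 + 0.2311] / 0.4777 = 0.6583 ≈ 0.66
d₂ = d₁ − σ√T = 0.6583 − 0.4777 = 0.1807 ≈ 0.18
Risk-neutral Pr[S_T > K] = N(d₂) = N(0.18) = 0.5714

0.5714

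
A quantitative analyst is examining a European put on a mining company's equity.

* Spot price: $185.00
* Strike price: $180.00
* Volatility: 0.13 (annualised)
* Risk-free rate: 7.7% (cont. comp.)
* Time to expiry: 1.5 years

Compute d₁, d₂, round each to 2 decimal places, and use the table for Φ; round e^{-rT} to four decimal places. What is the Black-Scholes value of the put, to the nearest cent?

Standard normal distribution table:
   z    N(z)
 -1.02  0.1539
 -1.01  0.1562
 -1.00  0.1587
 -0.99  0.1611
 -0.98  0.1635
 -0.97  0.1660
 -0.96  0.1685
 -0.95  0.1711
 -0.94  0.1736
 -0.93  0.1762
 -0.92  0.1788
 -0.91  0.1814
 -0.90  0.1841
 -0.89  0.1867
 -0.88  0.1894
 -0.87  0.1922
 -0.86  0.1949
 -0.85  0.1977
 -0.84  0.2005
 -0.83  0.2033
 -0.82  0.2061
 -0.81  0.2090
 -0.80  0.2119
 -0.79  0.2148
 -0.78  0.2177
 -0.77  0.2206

σ√T = 0.13·√1.5 = 0.1592
d₁ = [ln(185/180) + (0.077 + 0.13²/2)·1.5] / 0.1592 = [0.0274 + 0.1282] / 0.1592 = 0.9771 which rounds to 0.98
d₂ = d₁ − σ√T = 0.9771 − 0.1592 = 0.8179 which rounds to 0.82
exp(−rT) = exp(−0.077·1.5) = 0.8909
P = 180·0.8909·N(-0.82) − 185·N(-0.98) = 180·0.8909·0.2061 − 185·0.1635 = 33.0506 − 30.2475 = 2.8031

$2.80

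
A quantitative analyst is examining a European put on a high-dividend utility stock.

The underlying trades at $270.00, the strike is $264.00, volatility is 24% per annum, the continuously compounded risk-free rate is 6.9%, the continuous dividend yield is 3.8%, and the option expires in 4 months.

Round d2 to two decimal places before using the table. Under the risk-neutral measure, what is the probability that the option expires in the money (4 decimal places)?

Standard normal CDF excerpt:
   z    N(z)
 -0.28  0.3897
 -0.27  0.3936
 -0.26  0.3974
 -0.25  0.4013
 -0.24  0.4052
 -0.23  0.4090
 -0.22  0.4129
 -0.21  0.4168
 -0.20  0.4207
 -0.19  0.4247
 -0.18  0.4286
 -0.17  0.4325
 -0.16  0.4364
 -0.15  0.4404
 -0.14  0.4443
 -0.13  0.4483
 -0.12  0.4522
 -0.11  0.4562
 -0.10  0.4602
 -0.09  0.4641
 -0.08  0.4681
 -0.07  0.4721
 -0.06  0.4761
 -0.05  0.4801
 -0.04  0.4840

0.4325

T = 0.3333;  σ√T = 0.1386
ln(S/K) + (r − q + σ²/2)T = ln(270/264) + (0.069 − 0.038 + 0.24²/2)·0.3333 = 0.0225 + 0.0199 = 0.0424
d₁ = 0.0424 / 0.1386 = 0.3060 ⇒ 0.31
d₂ = d₁ − σ√T = 0.3060 − 0.1386 = 0.1675 ⇒ 0.17
Pr(exercise) under Q = N(−d₂) = N(-0.17) = 0.4325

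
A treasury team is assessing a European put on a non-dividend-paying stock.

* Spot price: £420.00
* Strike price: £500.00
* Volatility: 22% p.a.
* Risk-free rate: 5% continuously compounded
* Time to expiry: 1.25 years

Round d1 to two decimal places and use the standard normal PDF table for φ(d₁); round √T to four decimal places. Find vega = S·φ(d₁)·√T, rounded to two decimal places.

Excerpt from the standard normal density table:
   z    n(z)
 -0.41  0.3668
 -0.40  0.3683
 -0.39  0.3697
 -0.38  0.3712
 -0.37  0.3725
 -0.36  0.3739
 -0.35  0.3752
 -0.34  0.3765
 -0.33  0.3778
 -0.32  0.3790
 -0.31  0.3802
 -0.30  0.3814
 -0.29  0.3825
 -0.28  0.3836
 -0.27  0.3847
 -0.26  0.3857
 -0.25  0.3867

σ√T = 0.22·√1.25 = 0.2460
ln(S/K) + (r + σ²/2)T = ln(420/500) + (0.05 + 0.22²/2)·1.25 = -0.1744 + 0.0927 = -0.0816
d₁ = -0.0816 / 0.2460 = -0.3318 ⇒ -0.33
√T = √1.25 = 1.1180
φ(d₁) = φ(-0.33) = 0.3778
vega = S·φ(d₁)·√T = 420·0.3778·1.1180 = 177.3998

177.40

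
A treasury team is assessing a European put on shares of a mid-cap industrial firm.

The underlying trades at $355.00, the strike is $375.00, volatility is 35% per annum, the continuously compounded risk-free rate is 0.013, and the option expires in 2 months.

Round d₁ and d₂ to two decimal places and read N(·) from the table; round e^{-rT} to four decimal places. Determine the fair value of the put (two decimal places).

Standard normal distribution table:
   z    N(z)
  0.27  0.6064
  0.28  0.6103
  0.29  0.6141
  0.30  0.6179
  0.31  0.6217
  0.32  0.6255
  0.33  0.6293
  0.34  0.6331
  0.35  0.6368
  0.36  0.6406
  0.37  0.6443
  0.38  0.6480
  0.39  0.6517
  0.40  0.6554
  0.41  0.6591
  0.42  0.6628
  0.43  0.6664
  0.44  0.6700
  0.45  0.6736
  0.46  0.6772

$31.34

σ√T = 0.35 × 0.4082 = 0.1429
d₁ = [ln(355/375) + (0.013 + 0.35²/2)·0.1667] / 0.1429 = [-0.0548 + 0.0124] / 0.1429 = -0.2970 which rounds to -0.30
d₂ = d₁ − σ√T = -0.2970 − 0.1429 = -0.4399 which rounds to -0.44
e^(−rT) = e^(−0.013·0.1667) = 0.9978
P = 375·0.9978·N(0.44) − 355·N(0.30) = 375·0.9978·0.6700 − 355·0.6179 = 250.6973 − 219.3545 = 31.3428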